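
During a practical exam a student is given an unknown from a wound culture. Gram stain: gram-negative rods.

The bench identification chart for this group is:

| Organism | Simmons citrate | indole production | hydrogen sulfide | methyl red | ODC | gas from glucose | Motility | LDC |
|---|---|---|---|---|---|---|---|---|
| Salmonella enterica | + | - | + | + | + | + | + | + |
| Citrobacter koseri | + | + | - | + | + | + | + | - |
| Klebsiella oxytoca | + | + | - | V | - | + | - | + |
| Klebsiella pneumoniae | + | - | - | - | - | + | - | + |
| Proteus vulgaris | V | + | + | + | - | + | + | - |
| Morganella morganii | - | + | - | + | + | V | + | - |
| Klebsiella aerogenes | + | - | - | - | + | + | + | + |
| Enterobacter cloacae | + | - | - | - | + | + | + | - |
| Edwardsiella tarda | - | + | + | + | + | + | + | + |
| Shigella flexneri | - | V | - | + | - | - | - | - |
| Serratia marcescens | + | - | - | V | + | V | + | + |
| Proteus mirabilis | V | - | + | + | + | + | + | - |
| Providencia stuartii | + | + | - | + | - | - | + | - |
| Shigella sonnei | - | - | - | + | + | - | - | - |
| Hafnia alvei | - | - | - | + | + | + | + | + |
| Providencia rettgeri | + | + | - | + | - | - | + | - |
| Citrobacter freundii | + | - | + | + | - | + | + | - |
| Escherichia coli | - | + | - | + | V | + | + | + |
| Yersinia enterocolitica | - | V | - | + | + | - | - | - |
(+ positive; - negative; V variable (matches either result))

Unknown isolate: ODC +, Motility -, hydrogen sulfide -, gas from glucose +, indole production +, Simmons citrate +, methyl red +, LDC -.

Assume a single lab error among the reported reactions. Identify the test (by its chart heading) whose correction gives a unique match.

Motility

As reported, no row in the chart matches all 8 reactions.
Reversing Simmons citrate → still no organism matches.
Reversing hydrogen sulfide → still no organism matches.
Reversing indole production → still no organism matches.
Reversing ODC → still no organism matches.
Reversing Motility (to +) → unique match: Citrobacter koseri.
Reversing gas from glucose → still no organism matches.
Reversing LDC → still no organism matches.
Reversing methyl red → still no organism matches.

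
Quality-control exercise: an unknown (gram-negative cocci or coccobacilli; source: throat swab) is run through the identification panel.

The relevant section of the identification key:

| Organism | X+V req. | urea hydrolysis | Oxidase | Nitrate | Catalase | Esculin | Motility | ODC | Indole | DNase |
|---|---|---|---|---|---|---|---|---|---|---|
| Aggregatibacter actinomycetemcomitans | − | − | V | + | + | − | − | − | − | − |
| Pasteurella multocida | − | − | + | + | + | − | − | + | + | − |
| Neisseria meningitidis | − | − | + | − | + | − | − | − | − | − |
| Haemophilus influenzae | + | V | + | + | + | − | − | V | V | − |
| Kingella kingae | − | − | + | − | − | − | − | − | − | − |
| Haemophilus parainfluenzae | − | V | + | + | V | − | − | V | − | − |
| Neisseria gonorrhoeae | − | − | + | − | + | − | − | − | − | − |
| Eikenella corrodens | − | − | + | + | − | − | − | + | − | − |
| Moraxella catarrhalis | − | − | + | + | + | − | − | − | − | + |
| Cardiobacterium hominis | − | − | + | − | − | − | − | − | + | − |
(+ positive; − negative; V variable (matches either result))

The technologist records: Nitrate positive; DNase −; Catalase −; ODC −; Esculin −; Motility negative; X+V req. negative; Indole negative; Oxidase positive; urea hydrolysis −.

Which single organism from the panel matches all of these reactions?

Haemophilus parainfluenzae

Catalase −: excludes 6 organisms — 4 left.
Esculin −: all 4 remaining candidates are consistent.
Nitrate +: excludes Kingella kingae, Cardiobacterium hominis — 2 left.
X+V req. −: all 2 remaining candidates are consistent.
urea hydrolysis −: all 2 remaining candidates are consistent.
ODC −: excludes Eikenella corrodens — 1 left.
Motility −: the one remaining candidate is consistent.
Oxidase +: the one remaining candidate is consistent.
Indole −: the one remaining candidate is consistent.
DNase −: the one remaining candidate is consistent.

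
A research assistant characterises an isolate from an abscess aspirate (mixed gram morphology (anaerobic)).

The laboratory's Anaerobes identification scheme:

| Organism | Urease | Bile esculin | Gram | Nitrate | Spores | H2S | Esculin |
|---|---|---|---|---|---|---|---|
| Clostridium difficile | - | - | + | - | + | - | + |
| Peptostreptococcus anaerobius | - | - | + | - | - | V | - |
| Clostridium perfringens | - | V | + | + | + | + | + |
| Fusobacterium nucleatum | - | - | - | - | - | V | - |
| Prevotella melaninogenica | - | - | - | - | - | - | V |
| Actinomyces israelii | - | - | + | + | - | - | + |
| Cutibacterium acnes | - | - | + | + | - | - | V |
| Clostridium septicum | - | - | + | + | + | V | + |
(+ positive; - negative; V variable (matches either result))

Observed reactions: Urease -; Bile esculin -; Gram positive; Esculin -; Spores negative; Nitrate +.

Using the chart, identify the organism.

Cutibacterium acnes

Gram +: excludes Fusobacterium nucleatum, Prevotella melaninogenica — 6 left.
Nitrate +: excludes Clostridium difficile, Peptostreptococcus anaerobius — 4 left.
Esculin -: excludes Clostridium perfringens, Actinomyces israelii, Clostridium septicum — 1 left.
Bile esculin -: the one remaining candidate is consistent.
Spores -: the one remaining candidate is consistent.
Urease -: the one remaining candidate is consistent.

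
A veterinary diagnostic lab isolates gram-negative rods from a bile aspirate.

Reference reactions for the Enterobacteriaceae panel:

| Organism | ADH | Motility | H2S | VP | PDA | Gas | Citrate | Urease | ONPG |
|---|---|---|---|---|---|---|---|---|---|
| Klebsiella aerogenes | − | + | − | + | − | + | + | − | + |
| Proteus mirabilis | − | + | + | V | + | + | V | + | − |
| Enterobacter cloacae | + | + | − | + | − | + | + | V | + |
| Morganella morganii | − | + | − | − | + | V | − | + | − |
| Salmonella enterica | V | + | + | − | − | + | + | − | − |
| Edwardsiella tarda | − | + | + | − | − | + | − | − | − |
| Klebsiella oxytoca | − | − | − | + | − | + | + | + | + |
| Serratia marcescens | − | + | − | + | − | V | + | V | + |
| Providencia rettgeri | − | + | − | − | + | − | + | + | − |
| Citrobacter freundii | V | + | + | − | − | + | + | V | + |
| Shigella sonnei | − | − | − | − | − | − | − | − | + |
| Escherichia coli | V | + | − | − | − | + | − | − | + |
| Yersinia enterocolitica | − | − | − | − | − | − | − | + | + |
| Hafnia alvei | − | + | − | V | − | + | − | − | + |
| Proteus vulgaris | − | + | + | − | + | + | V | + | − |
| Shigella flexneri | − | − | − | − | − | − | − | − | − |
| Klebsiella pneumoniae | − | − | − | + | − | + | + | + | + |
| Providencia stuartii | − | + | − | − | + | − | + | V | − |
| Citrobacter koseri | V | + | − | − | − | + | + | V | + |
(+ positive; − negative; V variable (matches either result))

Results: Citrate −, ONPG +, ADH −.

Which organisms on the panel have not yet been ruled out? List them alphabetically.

Escherichia coli, Hafnia alvei, Shigella sonnei, Yersinia enterocolitica

Citrate −: excludes 10 organisms — 9 left.
ADH −: all 9 remaining candidates are consistent.
ONPG +: excludes 5 organisms — 4 left.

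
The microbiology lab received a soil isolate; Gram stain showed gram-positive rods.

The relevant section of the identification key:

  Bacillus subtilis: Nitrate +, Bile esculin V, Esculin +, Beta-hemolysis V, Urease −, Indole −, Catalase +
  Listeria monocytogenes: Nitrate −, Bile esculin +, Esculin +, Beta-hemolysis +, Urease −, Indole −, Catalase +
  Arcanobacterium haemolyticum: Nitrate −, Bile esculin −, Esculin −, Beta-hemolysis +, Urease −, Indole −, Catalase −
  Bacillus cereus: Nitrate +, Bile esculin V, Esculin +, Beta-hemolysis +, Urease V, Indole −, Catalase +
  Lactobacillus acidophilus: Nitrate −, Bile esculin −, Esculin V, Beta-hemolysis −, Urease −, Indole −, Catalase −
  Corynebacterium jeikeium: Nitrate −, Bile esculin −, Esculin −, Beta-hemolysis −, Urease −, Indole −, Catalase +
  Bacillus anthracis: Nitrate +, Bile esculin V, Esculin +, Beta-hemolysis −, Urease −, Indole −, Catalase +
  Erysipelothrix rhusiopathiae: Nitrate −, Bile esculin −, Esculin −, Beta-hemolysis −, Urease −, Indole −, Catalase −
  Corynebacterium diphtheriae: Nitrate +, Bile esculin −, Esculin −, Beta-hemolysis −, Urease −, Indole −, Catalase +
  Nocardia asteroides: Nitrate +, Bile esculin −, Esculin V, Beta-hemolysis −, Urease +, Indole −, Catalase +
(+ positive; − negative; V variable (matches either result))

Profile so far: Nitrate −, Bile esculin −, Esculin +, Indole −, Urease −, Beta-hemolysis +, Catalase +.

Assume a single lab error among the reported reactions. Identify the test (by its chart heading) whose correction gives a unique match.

Bile esculin

As reported, no row in the chart matches all 7 reactions.
Reversing Esculin → still no organism matches.
Reversing Beta-hemolysis → still no organism matches.
Reversing Nitrate → 2 organisms match (not unique).
Reversing Bile esculin (to +) → unique match: Listeria monocytogenes.
Reversing Catalase → still no organism matches.
Reversing Indole → still no organism matches.
Reversing Urease → still no organism matches.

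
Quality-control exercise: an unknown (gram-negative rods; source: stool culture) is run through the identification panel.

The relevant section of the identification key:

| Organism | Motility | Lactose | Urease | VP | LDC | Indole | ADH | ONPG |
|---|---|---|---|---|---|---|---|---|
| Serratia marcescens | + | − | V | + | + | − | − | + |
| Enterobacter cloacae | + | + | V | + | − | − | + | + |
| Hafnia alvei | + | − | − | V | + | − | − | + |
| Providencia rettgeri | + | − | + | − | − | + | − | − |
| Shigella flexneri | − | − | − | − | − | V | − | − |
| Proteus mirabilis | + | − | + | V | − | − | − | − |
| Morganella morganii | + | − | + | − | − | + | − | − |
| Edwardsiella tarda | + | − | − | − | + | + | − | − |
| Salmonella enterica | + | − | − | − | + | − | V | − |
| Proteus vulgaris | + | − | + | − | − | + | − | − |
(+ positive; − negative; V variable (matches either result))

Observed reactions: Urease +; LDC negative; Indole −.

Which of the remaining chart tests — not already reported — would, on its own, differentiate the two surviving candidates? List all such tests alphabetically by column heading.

ADH, Lactose, ONPG

Urease +: excludes Hafnia alvei, Shigella flexneri, Edwardsiella tarda, Salmonella enterica — 6 left.
Indole −: excludes Providencia rettgeri, Morganella morganii, Proteus vulgaris — 3 left.
LDC −: excludes Serratia marcescens — 2 left.
Two candidates remain: Enterobacter cloacae and Proteus mirabilis.
  Motility: + vs + — same for both, does not separate.
  Lactose: Enterobacter cloacae +, Proteus mirabilis − — discriminates.
  VP: + vs V — variable for at least one, does not separate.
  ADH: Enterobacter cloacae +, Proteus mirabilis − — discriminates.
  ONPG: Enterobacter cloacae +, Proteus mirabilis − — discriminates.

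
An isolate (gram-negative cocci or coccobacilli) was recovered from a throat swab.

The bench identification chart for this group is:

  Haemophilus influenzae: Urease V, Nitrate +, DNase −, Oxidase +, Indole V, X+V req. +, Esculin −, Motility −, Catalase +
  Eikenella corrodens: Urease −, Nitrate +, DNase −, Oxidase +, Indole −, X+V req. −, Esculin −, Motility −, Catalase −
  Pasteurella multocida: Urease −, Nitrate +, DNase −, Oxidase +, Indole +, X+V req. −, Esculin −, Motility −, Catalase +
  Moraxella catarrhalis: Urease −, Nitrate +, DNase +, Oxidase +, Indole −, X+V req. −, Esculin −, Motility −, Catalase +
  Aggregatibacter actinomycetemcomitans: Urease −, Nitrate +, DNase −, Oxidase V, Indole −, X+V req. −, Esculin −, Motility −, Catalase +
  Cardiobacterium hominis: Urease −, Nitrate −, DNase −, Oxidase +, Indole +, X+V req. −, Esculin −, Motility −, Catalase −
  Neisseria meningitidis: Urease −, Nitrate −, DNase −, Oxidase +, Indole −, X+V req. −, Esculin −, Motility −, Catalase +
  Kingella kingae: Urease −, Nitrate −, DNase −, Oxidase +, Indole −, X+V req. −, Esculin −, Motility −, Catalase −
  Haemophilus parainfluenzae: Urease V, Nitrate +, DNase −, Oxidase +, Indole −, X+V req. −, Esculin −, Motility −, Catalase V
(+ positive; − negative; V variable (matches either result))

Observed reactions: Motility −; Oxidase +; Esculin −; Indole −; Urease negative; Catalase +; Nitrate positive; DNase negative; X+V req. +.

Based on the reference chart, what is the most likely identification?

Esculin −: all 9 remaining candidates are consistent.
Catalase +: excludes Eikenella corrodens, Cardiobacterium hominis, Kingella kingae — 6 left.
Motility −: all 6 remaining candidates are consistent.
X+V req. +: excludes 5 organisms — 1 left.
Urease −: the one remaining candidate is consistent.
Nitrate +: the one remaining candidate is consistent.
Oxidase +: the one remaining candidate is consistent.
Indole −: the one remaining candidate is consistent.
DNase −: the one remaining candidate is consistent.

Haemophilus influenzae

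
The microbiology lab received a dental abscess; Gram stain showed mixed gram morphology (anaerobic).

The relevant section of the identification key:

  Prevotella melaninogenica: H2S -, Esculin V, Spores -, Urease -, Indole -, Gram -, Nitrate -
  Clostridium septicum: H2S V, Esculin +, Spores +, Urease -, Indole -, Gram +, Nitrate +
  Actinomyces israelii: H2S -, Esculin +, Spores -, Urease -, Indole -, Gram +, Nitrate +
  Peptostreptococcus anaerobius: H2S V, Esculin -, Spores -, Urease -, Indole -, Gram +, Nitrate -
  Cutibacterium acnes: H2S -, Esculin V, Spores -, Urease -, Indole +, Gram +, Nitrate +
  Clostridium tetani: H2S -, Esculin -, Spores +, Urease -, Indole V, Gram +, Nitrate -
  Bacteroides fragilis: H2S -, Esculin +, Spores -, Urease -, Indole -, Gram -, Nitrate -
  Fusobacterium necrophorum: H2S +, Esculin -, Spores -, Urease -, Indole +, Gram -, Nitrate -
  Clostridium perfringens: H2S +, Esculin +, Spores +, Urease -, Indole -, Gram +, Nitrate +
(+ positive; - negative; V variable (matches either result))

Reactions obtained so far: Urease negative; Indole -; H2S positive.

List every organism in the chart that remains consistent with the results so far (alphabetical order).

Clostridium perfringens, Clostridium septicum, Peptostreptococcus anaerobius

Indole -: excludes Cutibacterium acnes, Fusobacterium necrophorum — 7 left.
H2S +: excludes Prevotella melaninogenica, Actinomyces israelii, Clostridium tetani, Bacteroides fragilis — 3 left.
Urease -: all 3 remaining candidates are consistent.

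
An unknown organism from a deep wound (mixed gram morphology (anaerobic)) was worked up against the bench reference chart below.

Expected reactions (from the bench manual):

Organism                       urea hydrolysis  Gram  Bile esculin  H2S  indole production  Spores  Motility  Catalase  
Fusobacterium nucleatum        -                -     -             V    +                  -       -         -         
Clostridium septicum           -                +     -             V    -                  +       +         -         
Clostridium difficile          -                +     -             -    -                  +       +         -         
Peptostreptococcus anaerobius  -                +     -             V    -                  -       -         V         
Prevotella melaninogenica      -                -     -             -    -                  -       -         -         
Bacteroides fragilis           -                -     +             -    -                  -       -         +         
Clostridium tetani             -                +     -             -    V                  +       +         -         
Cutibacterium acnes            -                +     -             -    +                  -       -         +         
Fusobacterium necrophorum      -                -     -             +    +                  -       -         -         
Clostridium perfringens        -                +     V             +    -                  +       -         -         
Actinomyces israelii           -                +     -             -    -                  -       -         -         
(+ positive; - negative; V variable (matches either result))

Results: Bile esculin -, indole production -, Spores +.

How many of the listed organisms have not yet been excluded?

4

Bile esculin -: excludes Bacteroides fragilis — 10 left.
indole production -: excludes Fusobacterium nucleatum, Cutibacterium acnes, Fusobacterium necrophorum — 7 left.
Spores +: excludes Peptostreptococcus anaerobius, Prevotella melaninogenica, Actinomyces israelii — 4 left.
Still consistent: Clostridium difficile, Clostridium perfringens, Clostridium septicum, Clostridium tetani.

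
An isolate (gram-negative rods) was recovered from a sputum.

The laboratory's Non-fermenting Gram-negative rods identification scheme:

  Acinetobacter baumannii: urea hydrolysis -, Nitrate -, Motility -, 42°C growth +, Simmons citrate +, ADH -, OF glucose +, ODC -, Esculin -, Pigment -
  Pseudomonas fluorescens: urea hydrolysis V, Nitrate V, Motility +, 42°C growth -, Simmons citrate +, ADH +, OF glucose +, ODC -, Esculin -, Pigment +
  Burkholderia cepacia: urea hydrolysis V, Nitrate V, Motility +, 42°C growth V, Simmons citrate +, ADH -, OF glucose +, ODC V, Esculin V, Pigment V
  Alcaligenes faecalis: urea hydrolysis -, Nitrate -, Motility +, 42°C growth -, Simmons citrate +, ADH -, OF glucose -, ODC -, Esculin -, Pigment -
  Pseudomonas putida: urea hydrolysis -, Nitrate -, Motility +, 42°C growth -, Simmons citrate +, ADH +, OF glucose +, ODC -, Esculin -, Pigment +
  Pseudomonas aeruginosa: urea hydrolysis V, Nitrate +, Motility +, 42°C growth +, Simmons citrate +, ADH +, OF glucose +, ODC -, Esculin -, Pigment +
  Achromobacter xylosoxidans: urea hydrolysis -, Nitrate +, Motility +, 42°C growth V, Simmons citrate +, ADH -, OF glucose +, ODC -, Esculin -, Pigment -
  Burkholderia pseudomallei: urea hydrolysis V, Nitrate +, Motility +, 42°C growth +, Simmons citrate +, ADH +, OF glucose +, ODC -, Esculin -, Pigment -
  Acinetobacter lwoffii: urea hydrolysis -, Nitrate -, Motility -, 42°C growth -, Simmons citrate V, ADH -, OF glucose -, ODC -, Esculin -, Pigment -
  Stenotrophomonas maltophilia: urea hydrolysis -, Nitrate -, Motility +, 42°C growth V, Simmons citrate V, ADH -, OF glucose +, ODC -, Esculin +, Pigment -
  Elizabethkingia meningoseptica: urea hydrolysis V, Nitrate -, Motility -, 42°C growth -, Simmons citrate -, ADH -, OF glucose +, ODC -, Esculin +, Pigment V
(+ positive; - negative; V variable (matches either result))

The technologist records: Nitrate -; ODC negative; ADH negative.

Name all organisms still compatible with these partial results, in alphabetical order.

Acinetobacter baumannii, Acinetobacter lwoffii, Alcaligenes faecalis, Burkholderia cepacia, Elizabethkingia meningoseptica, Stenotrophomonas maltophilia

ODC -: all 11 remaining candidates are consistent.
ADH -: excludes Pseudomonas fluorescens, Pseudomonas putida, Pseudomonas aeruginosa, Burkholderia pseudomallei — 7 left.
Nitrate -: excludes Achromobacter xylosoxidans — 6 left.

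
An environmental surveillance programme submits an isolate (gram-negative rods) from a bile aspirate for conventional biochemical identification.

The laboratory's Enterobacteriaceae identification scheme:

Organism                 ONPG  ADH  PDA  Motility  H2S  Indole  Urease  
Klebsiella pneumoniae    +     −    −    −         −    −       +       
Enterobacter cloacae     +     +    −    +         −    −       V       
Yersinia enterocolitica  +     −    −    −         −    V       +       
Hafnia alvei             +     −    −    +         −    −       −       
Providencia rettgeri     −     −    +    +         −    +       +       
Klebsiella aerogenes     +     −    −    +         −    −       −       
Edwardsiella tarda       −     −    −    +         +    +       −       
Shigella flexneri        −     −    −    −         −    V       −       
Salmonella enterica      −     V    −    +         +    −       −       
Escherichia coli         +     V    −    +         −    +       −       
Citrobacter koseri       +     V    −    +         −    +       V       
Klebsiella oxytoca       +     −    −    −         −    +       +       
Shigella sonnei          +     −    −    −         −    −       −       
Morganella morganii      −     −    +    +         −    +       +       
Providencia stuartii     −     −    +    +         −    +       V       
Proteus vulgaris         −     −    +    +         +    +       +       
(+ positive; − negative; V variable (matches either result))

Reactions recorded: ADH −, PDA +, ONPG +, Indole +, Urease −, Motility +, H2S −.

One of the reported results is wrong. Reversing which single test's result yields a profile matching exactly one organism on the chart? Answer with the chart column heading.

As reported, no row in the chart matches all 7 reactions.
Reversing PDA → 2 organisms match (not unique).
Reversing H2S → still no organism matches.
Reversing Motility → still no organism matches.
Reversing Indole → still no organism matches.
Reversing Urease → still no organism matches.
Reversing ONPG (to −) → unique match: Providencia stuartii.
Reversing ADH → still no organism matches.

ONPG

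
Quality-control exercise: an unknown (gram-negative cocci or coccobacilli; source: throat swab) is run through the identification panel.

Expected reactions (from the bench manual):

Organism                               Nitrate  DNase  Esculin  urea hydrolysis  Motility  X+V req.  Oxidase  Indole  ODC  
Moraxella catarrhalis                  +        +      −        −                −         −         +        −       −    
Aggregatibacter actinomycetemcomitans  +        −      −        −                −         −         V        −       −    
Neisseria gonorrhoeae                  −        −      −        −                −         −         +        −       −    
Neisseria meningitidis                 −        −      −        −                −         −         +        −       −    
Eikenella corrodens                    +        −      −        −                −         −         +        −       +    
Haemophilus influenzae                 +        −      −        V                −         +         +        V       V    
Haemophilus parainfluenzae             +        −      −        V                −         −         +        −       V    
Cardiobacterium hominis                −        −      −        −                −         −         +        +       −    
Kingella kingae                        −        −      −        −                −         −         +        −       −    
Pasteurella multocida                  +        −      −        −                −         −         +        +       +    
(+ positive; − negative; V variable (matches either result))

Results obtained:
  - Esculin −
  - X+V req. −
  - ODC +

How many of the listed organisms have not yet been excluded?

3

X+V req. −: excludes Haemophilus influenzae — 9 left.
ODC +: excludes 6 organisms — 3 left.
Esculin −: all 3 remaining candidates are consistent.
Still consistent: Eikenella corrodens, Haemophilus parainfluenzae, Pasteurella multocida.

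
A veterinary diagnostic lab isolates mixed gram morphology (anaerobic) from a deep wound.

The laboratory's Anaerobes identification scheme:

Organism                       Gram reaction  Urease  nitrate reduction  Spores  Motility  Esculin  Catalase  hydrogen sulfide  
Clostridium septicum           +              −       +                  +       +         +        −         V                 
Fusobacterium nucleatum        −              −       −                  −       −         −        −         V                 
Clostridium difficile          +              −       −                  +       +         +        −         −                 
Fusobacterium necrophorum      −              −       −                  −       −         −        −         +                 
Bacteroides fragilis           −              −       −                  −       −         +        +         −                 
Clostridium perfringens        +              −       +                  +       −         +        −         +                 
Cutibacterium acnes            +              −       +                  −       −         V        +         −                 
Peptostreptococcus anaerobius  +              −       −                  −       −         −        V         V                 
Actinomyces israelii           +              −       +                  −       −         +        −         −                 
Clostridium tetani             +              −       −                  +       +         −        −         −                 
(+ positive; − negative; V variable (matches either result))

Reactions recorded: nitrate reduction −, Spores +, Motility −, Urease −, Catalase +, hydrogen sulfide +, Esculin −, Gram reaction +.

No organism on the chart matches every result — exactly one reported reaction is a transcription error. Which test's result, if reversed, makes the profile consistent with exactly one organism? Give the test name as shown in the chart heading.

Spores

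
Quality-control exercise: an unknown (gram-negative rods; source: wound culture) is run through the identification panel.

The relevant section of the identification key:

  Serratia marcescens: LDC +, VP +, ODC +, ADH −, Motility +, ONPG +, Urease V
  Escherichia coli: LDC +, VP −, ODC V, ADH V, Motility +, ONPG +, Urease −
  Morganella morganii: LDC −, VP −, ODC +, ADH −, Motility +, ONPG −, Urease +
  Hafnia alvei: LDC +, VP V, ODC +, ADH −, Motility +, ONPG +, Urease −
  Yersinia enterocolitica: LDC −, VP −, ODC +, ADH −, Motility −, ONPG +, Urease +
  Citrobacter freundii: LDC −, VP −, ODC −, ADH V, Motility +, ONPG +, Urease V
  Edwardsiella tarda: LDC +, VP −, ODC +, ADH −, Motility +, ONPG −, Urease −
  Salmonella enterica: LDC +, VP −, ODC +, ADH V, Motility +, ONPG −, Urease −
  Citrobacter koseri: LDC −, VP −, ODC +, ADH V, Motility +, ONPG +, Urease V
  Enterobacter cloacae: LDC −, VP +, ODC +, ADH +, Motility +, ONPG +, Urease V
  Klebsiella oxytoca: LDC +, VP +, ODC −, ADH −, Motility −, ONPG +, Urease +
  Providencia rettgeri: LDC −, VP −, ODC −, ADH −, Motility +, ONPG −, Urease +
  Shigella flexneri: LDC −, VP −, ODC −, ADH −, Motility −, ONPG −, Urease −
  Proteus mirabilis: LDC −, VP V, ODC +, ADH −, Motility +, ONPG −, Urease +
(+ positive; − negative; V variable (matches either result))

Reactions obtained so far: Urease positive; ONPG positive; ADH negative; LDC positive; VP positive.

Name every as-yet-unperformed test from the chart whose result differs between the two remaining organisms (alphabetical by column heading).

Motility, ODC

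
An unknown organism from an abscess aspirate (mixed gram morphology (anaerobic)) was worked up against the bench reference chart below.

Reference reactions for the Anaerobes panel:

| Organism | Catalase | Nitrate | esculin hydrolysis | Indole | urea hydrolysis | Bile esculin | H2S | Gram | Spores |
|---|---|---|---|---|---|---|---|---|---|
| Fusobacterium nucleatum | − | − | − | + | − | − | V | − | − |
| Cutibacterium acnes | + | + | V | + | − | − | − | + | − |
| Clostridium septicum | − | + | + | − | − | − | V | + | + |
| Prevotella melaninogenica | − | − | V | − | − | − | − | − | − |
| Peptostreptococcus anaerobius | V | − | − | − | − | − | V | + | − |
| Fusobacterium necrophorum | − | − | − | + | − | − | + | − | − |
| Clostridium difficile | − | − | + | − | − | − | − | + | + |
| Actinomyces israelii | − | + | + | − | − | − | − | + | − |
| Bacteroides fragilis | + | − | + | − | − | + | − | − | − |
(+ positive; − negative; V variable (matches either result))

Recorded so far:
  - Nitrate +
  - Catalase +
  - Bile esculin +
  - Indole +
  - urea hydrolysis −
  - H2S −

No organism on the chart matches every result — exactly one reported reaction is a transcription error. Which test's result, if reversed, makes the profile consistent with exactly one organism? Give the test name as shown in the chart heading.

Bile esculin

As reported, no row in the chart matches all 6 reactions.
Reversing Nitrate → still no organism matches.
Reversing Indole → still no organism matches.
Reversing Catalase → still no organism matches.
Reversing H2S → still no organism matches.
Reversing urea hydrolysis → still no organism matches.
Reversing Bile esculin (to −) → unique match: Cutibacterium acnes.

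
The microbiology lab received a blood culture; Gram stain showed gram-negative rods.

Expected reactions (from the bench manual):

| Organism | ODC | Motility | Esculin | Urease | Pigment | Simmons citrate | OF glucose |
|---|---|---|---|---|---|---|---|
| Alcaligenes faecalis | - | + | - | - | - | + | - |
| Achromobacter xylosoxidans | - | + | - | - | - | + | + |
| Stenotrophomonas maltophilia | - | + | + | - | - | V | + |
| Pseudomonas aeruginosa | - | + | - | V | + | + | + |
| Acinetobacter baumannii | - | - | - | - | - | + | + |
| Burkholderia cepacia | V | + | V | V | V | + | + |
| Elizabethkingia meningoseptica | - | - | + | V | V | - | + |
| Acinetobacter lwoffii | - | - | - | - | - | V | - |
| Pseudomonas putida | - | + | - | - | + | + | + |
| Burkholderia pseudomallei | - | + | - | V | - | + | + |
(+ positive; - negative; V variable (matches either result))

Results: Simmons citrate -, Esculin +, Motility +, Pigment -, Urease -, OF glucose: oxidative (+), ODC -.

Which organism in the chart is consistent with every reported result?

Stenotrophomonas maltophilia

Esculin +: excludes 7 organisms — 3 left.
Urease -: all 3 remaining candidates are consistent.
ODC -: all 3 remaining candidates are consistent.
OF glucose +: all 3 remaining candidates are consistent.
Simmons citrate -: excludes Burkholderia cepacia — 2 left.
Motility +: excludes Elizabethkingia meningoseptica — 1 left.
Pigment -: the one remaining candidate is consistent.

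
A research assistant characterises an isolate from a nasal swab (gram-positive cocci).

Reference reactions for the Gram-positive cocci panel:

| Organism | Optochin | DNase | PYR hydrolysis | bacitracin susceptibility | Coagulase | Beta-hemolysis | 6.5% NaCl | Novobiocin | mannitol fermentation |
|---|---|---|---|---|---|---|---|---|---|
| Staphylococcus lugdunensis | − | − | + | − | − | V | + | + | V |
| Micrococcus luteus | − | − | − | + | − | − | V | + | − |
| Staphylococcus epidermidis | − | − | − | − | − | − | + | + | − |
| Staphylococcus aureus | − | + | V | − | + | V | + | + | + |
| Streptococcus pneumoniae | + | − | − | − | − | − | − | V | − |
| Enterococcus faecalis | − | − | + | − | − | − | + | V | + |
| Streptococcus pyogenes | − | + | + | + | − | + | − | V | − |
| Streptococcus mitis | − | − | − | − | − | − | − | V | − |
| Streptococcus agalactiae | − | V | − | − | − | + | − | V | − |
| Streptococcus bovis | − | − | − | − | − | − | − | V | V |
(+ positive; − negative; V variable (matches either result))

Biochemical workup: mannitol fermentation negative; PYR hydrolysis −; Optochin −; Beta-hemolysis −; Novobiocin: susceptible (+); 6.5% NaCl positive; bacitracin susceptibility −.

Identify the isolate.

Staphylococcus epidermidis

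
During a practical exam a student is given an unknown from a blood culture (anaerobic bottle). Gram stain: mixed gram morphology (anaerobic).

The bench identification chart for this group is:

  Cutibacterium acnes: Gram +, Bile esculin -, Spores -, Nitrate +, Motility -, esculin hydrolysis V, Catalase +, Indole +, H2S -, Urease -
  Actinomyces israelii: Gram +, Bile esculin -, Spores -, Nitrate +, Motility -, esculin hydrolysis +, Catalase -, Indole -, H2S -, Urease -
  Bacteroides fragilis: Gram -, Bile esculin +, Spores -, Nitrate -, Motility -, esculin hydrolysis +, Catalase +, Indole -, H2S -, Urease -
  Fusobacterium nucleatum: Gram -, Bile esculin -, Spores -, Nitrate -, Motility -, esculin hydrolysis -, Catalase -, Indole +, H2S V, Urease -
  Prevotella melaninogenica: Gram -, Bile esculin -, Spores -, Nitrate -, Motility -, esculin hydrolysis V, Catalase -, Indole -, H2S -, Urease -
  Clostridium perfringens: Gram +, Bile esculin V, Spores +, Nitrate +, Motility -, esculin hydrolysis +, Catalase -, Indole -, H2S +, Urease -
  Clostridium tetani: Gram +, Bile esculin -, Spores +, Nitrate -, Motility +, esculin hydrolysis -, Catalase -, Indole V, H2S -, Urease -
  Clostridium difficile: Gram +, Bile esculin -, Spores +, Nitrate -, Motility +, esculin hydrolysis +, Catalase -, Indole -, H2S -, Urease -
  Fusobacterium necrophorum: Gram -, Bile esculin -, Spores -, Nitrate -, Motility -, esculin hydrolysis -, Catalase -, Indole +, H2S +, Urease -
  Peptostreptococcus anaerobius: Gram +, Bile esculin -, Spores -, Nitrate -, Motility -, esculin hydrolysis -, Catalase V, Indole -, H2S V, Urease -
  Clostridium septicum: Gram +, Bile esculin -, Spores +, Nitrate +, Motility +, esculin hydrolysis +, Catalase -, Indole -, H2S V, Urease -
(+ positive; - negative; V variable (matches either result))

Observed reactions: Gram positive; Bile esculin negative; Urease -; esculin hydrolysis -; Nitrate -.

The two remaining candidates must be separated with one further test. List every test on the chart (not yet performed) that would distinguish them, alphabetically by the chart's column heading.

Bile esculin -: excludes Bacteroides fragilis — 10 left.
Nitrate -: excludes Cutibacterium acnes, Actinomyces israelii, Clostridium perfringens, Clostridium septicum — 6 left.
Urease -: all 6 remaining candidates are consistent.
Gram +: excludes Fusobacterium nucleatum, Prevotella melaninogenica, Fusobacterium necrophorum — 3 left.
esculin hydrolysis -: excludes Clostridium difficile — 2 left.
Two candidates remain: Clostridium tetani and Peptostreptococcus anaerobius.
  Spores: Clostridium tetani +, Peptostreptococcus anaerobius - — discriminates.
  Motility: Clostridium tetani +, Peptostreptococcus anaerobius - — discriminates.
  Catalase: - vs V — variable for at least one, does not separate.
  Indole: V vs - — variable for at least one, does not separate.
  H2S: - vs V — variable for at least one, does not separate.

Motility, Spores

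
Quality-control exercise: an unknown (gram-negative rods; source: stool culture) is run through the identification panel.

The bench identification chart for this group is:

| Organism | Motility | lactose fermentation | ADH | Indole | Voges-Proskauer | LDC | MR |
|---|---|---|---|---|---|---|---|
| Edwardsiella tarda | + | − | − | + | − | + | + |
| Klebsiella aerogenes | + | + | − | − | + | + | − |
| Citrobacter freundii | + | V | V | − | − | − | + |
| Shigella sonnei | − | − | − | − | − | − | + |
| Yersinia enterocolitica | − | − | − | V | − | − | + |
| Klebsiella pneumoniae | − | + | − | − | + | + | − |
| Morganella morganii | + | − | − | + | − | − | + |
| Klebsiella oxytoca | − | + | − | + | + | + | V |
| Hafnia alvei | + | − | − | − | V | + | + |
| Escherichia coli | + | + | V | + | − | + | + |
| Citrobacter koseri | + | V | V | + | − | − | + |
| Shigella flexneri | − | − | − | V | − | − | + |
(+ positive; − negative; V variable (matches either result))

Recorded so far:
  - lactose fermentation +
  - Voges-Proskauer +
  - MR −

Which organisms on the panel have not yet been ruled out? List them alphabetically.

Klebsiella aerogenes, Klebsiella oxytoca, Klebsiella pneumoniae

Voges-Proskauer +: excludes 8 organisms — 4 left.
lactose fermentation +: excludes Hafnia alvei — 3 left.
MR −: all 3 remaining candidates are consistent.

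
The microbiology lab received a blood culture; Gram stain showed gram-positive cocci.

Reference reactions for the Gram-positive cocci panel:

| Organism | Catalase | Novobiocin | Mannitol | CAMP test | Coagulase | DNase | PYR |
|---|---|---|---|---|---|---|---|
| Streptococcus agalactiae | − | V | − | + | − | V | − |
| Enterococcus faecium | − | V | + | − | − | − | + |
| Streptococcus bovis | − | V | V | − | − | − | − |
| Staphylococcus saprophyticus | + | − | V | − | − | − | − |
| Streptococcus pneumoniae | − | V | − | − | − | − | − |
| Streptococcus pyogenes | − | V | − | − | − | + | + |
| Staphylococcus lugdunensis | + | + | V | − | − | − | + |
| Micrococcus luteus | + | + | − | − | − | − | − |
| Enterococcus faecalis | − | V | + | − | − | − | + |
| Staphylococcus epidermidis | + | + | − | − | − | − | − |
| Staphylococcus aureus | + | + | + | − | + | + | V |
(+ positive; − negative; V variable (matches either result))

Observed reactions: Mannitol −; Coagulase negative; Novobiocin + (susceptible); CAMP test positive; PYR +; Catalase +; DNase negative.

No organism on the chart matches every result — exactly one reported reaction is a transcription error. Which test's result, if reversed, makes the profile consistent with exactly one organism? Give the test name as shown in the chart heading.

CAMP test

As reported, no row in the chart matches all 7 reactions.
Reversing Catalase → still no organism matches.
Reversing PYR → still no organism matches.
Reversing CAMP test (to −) → unique match: Staphylococcus lugdunensis.
Reversing Mannitol → still no organism matches.
Reversing Coagulase → still no organism matches.
Reversing DNase → still no organism matches.
Reversing Novobiocin → still no organism matches.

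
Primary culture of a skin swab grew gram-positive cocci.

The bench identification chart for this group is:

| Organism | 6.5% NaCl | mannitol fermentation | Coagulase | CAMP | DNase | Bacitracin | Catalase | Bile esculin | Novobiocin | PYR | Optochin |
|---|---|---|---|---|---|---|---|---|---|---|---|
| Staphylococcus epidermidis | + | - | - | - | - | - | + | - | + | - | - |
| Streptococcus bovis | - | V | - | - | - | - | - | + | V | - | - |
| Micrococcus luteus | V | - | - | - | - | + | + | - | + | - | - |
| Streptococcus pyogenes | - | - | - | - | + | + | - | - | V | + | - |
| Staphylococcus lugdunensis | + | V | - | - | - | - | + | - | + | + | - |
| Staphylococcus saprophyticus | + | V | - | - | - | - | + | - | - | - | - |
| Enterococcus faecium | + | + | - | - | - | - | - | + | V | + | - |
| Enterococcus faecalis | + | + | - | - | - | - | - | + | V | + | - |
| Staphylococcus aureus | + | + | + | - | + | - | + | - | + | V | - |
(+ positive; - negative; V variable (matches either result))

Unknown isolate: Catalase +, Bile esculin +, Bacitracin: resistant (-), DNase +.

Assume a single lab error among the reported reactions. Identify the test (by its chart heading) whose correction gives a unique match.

Bile esculin

As reported, no row in the chart matches all 4 reactions.
Reversing Bacitracin → still no organism matches.
Reversing Bile esculin (to -) → unique match: Staphylococcus aureus.
Reversing Catalase → still no organism matches.
Reversing DNase → still no organism matches.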